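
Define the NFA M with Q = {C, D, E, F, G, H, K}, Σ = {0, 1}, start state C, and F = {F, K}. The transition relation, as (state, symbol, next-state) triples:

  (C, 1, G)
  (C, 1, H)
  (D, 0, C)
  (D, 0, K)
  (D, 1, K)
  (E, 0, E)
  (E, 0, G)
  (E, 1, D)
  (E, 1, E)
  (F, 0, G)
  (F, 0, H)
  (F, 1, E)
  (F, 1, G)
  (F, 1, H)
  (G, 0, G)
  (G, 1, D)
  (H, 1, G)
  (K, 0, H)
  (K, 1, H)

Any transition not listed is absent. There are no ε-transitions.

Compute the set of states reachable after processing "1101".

Start in {C}.
Read '1': {C} → {G, H}.
Read '1': {G, H} → {D, G}.
Read '0': {D, G} → {C, G, K}.
Read '1': {C, G, K} → {D, G, H}.

{D, G, H}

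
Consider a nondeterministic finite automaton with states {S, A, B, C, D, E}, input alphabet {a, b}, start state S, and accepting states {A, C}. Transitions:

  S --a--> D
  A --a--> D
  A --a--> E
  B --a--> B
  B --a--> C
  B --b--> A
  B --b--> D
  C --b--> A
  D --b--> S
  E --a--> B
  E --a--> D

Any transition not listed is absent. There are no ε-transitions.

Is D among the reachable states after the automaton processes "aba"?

Yes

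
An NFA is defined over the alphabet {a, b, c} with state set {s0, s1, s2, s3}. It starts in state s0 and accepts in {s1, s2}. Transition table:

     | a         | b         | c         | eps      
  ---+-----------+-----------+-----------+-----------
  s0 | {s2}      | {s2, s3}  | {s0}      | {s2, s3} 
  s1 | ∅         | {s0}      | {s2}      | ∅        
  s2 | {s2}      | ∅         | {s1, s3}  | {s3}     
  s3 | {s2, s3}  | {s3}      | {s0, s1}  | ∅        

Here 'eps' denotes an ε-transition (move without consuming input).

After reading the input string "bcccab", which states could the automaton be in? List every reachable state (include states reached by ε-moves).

Start: ε-closure({s0}) = {s0, s2, s3}.
Read 'b': s0→{s2, s3}, s2→∅, s3→{s3}; now {s2, s3}.
Read 'c': s2→{s1, s3}, s3→{s0, s1}; union {s0, s1, s3}; ε-closure = {s0, s1, s2, s3}.
Read 'c': s0→{s0}, s1→{s2}, s2→{s1, s3}, s3→{s0, s1}; now {s0, s1, s2, s3}.
Read 'c': s0→{s0}, s1→{s2}, s2→{s1, s3}, s3→{s0, s1}; now {s0, s1, s2, s3}.
Read 'a': s0→{s2}, s1→∅, s2→{s2}, s3→{s2, s3}; now {s2, s3}.
Read 'b': s2→∅, s3→{s3}; now {s3}.

{s3}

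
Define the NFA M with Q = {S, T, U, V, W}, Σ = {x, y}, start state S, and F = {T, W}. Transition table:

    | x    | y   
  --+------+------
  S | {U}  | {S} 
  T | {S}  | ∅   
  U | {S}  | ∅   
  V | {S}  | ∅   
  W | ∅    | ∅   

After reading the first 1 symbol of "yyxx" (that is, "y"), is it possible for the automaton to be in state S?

Start in {S}.
Read 'y': S→{S}; now {S}.
State S is in {S}.

Yes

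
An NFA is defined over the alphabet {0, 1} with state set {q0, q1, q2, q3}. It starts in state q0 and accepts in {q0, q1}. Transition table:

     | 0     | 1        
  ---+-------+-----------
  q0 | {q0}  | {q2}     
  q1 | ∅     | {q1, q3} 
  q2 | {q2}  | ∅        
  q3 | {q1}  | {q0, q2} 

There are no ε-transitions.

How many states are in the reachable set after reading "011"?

0

Start in {q0}.
Read '0': q0→{q0}; now {q0}.
Read '1': q0→{q2}; now {q2}.
Read '1': q2→∅; now ∅.
That set has 0 states.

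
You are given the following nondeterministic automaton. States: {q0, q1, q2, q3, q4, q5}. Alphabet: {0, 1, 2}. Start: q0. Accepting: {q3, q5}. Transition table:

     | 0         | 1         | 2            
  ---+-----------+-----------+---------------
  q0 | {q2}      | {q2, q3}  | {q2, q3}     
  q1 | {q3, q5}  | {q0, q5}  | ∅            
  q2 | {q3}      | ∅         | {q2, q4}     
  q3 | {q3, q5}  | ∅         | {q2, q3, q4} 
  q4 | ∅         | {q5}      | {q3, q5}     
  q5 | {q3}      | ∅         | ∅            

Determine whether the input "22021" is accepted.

Start in {q0}.
Read '2': {q0} → {q2, q3}.
Read '2': {q2, q3} → {q2, q3, q4}.
Read '0': {q2, q3, q4} → {q3, q5}.
Read '2': {q3, q5} → {q2, q3, q4}.
Read '1': {q2, q3, q4} → {q5}.
The final set {q5} contains the accepting state q5.

Yes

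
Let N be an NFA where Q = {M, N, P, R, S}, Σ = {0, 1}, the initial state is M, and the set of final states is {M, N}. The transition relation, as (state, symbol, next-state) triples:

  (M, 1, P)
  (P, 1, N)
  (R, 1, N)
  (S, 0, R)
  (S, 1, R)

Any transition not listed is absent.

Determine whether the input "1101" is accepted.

Start in {M}.
Read '1': M→{P}; now {P}.
Read '1': P→{N}; now {N}.
Read '0': N→∅; now ∅.
The set is empty and remains empty for the remaining 1 symbol.
The final set ∅ contains no accepting state.

No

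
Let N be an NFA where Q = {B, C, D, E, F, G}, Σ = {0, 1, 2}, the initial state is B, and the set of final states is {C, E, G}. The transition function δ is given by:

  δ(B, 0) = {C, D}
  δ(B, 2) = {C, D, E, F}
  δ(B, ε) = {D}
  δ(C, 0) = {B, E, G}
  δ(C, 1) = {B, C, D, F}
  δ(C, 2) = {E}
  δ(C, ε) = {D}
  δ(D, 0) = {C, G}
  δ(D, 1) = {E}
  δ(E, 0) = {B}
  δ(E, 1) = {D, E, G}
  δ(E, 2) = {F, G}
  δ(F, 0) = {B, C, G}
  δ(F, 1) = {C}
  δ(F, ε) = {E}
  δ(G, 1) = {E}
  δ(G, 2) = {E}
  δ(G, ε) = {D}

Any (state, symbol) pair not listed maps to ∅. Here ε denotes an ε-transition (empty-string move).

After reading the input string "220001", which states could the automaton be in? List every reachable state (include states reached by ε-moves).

Start: ε-closure({B}) = {B, D}.
Read '2': {B, D} → {C, D, E, F}.
Read '2': {C, D, E, F} → {D, E, F, G}.
Read '0': {D, E, F, G} → {B, C, D, G}.
Read '0': {B, C, D, G} → {B, C, D, E, G}.
Read '0': {B, C, D, E, G} → {B, C, D, E, G}.
Read '1': {B, C, D, E, G} → {B, C, D, E, F, G}.

{B, C, D, E, F, G}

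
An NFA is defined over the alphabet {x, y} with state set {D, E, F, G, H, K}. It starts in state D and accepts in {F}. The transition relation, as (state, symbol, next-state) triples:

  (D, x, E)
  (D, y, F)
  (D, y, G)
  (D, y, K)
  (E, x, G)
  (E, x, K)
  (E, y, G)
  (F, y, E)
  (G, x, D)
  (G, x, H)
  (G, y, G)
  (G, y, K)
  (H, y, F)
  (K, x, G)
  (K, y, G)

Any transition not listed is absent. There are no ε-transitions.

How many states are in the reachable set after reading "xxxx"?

3

Start in {D}.
Read 'x': D→{E}; now {E}.
Read 'x': E→{G, K}; now {G, K}.
Read 'x': G→{D, H}, K→{G}; now {D, G, H}.
Read 'x': D→{E}, G→{D, H}, H→∅; now {D, E, H}.
That set has 3 states.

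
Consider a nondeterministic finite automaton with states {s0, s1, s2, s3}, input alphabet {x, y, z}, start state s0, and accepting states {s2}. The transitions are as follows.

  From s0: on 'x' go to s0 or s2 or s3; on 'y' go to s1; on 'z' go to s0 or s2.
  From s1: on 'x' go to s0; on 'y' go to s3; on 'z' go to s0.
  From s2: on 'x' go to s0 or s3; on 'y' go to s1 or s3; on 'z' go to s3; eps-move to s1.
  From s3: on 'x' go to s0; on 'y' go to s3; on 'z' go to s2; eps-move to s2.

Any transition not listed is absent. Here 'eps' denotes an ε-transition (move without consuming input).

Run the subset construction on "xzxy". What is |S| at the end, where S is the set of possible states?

3

Start in {s0}.
Read 'x': {s0} → {s0, s1, s2, s3}.
Read 'z': {s0, s1, s2, s3} → {s0, s1, s2, s3}.
Read 'x': {s0, s1, s2, s3} → {s0, s1, s2, s3}.
Read 'y': {s0, s1, s2, s3} → {s1, s2, s3}.
That set has 3 states.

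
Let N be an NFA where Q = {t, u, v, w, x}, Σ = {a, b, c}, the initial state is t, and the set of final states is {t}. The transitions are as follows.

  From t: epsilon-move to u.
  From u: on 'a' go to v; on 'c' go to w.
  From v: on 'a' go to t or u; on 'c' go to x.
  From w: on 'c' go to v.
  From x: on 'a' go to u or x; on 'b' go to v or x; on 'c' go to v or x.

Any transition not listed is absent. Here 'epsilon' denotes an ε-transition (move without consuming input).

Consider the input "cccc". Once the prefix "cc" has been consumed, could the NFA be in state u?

No

Start: ε-closure({t}) = {t, u}.
Read 'c': {t, u} → {w}.
Read 'c': {w} → {v}.
State u is not in {v}.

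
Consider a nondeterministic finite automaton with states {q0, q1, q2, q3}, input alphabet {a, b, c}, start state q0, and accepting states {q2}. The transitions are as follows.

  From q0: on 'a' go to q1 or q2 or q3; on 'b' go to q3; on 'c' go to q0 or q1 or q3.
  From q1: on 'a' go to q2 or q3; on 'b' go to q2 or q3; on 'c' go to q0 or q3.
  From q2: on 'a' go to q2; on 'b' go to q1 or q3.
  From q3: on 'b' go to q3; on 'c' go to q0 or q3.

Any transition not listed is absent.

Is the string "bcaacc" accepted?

Start in {q0}.
Read 'b': q0→{q3}; now {q3}.
Read 'c': q3→{q0, q3}; now {q0, q3}.
Read 'a': q0→{q1, q2, q3}, q3→∅; now {q1, q2, q3}.
Read 'a': q1→{q2, q3}, q2→{q2}, q3→∅; now {q2, q3}.
Read 'c': q2→∅, q3→{q0, q3}; now {q0, q3}.
Read 'c': q0→{q0, q1, q3}, q3→{q0, q3}; now {q0, q1, q3}.
The final set {q0, q1, q3} contains no accepting state.

No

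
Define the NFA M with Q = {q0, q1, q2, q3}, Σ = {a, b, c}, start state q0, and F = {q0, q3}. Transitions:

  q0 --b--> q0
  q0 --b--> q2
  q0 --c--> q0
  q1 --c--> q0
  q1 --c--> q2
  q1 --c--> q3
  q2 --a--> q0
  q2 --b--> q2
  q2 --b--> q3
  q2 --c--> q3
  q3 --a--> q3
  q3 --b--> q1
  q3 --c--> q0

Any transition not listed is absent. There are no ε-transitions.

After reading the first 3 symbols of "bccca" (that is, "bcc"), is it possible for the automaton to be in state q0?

Yes

Start in {q0}.
Read 'b': {q0} → {q0, q2}.
Read 'c': {q0, q2} → {q0, q3}.
Read 'c': {q0, q3} → {q0}.
State q0 is in {q0}.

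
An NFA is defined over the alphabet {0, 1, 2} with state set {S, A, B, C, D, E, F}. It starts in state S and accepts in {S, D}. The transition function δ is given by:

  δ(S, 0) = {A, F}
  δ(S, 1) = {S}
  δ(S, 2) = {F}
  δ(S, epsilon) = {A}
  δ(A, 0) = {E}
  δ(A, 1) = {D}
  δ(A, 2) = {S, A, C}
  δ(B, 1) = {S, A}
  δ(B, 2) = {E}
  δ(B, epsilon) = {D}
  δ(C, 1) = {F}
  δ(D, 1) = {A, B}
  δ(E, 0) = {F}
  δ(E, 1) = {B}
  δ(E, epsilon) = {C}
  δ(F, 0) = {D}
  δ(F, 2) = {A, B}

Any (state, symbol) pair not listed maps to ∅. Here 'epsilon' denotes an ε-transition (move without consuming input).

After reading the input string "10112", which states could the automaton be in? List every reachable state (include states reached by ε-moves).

Start: ε-closure({S}) = {S, A}.
Read '1': {S, A} → {S, A, D}.
Read '0': {S, A, D} → {A, C, E, F}.
Read '1': {A, C, E, F} → {B, D, F}.
Read '1': {B, D, F} → {S, A, B, D}.
Read '2': {S, A, B, D} → {S, A, C, E, F}.

{S, A, C, E, F}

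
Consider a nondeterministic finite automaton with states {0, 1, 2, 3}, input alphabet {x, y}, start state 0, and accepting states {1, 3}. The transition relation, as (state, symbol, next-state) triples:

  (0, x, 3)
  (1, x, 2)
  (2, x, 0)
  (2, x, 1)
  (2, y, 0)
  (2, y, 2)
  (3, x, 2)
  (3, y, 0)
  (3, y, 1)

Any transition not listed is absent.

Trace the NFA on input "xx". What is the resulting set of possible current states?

Start in {0}.
Read 'x': 0→{3}; now {3}.
Read 'x': 3→{2}; now {2}.

{2}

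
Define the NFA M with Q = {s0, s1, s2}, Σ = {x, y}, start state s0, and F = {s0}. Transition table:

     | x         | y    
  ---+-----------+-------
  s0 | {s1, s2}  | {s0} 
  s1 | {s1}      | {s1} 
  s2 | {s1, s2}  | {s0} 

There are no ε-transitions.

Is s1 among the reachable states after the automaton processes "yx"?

Yes

Start in {s0}.
Read 'y': {s0} → {s0}.
Read 'x': {s0} → {s1, s2}.
State s1 is in {s1, s2}.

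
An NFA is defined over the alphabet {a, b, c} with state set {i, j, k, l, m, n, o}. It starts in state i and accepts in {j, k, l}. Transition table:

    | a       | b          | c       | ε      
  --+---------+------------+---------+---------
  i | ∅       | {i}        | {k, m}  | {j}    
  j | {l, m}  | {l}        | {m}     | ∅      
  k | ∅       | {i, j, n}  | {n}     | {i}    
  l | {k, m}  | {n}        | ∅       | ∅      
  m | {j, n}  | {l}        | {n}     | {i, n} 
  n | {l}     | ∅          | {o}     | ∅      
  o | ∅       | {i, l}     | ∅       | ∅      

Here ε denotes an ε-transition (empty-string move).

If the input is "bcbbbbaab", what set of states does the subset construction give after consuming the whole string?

{i, j, l, n}

Start: ε-closure({i}) = {i, j}.
Read 'b': i→{i}, j→{l}; union {i, l}; ε-closure = {i, j, l}.
Read 'c': i→{k, m}, j→{m}, l→∅; union {k, m}; ε-closure = {i, j, k, m, n}.
Read 'b': i→{i}, j→{l}, k→{i, j, n}, m→{l}, n→∅; now {i, j, l, n}.
Read 'b': i→{i}, j→{l}, l→{n}, n→∅; union {i, l, n}; ε-closure = {i, j, l, n}.
Read 'b': i→{i}, j→{l}, l→{n}, n→∅; union {i, l, n}; ε-closure = {i, j, l, n}.
Read 'b': i→{i}, j→{l}, l→{n}, n→∅; union {i, l, n}; ε-closure = {i, j, l, n}.
Read 'a': i→∅, j→{l, m}, l→{k, m}, n→{l}; union {k, l, m}; ε-closure = {i, j, k, l, m, n}.
Read 'a': i→∅, j→{l, m}, k→∅, l→{k, m}, m→{j, n}, n→{l}; union {j, k, l, m, n}; ε-closure = {i, j, k, l, m, n}.
Read 'b': i→{i}, j→{l}, k→{i, j, n}, l→{n}, m→{l}, n→∅; now {i, j, l, n}.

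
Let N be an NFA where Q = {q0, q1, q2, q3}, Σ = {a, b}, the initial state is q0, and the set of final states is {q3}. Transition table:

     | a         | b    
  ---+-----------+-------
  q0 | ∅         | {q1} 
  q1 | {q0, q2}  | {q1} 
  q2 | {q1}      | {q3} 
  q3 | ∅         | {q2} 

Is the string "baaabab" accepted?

Yes

Start in {q0}.
Read 'b': {q0} → {q1}.
Read 'a': {q1} → {q0, q2}.
Read 'a': {q0, q2} → {q1}.
Read 'a': {q1} → {q0, q2}.
Read 'b': {q0, q2} → {q1, q3}.
Read 'a': {q1, q3} → {q0, q2}.
Read 'b': {q0, q2} → {q1, q3}.
The final set {q1, q3} contains the accepting state q3.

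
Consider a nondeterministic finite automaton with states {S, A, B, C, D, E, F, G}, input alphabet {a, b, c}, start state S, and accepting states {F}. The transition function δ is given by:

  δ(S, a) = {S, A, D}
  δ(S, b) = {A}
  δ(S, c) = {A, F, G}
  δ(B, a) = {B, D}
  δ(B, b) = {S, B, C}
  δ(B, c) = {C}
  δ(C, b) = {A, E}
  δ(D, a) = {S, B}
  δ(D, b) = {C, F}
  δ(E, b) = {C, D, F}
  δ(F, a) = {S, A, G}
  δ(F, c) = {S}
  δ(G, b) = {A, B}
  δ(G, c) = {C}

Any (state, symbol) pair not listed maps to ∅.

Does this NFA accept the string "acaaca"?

Start in {S}.
Read 'a': S→{S, A, D}; now {S, A, D}.
Read 'c': S→{A, F, G}, A→∅, D→∅; now {A, F, G}.
Read 'a': A→∅, F→{S, A, G}, G→∅; now {S, A, G}.
Read 'a': S→{S, A, D}, A→∅, G→∅; now {S, A, D}.
Read 'c': S→{A, F, G}, A→∅, D→∅; now {A, F, G}.
Read 'a': A→∅, F→{S, A, G}, G→∅; now {S, A, G}.
The final set {S, A, G} contains no accepting state.

No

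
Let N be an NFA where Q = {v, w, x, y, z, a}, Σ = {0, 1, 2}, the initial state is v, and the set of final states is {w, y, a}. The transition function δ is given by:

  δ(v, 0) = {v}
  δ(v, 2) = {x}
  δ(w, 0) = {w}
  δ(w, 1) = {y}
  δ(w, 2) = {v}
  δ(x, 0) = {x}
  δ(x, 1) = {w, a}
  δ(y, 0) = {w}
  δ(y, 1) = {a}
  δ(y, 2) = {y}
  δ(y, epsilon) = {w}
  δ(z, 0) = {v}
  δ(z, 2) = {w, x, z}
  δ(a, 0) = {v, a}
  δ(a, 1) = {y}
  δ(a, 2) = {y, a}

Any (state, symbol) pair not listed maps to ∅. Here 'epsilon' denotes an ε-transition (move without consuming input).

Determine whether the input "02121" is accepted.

Yes

Start in {v}.
Read '0': v→{v}; now {v}.
Read '2': v→{x}; now {x}.
Read '1': x→{w, a}; now {w, a}.
Read '2': w→{v}, a→{y, a}; union {v, y, a}; ε-closure = {v, w, y, a}.
Read '1': v→∅, w→{y}, y→{a}, a→{y}; union {y, a}; ε-closure = {w, y, a}.
The final set {w, y, a} contains the accepting states w, y, a.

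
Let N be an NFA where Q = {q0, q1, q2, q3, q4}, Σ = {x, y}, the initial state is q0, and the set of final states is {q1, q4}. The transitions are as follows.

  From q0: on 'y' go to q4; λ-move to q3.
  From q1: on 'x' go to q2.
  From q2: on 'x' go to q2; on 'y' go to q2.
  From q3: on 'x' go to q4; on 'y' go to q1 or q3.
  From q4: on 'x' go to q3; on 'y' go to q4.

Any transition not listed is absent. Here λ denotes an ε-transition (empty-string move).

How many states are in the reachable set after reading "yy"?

3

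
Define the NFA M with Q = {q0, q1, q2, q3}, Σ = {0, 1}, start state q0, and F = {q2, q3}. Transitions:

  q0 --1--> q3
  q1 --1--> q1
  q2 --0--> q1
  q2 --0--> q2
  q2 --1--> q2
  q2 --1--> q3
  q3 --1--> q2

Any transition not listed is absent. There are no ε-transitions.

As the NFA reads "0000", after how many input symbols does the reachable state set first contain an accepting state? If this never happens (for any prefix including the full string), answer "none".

none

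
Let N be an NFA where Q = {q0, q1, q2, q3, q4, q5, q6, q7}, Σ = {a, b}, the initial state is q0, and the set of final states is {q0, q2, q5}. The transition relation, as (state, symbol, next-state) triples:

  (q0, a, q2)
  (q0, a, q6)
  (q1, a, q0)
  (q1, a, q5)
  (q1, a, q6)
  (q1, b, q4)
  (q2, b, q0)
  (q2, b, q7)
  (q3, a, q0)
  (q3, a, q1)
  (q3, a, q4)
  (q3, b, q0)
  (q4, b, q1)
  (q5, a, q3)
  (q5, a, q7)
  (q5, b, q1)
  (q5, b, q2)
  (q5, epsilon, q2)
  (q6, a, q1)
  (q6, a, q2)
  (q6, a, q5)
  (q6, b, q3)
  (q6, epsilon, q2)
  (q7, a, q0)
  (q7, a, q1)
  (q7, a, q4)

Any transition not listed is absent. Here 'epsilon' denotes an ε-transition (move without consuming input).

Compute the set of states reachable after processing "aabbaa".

Start in {q0}.
Read 'a': q0→{q2, q6}; now {q2, q6}.
Read 'a': q2→∅, q6→{q1, q2, q5}; now {q1, q2, q5}.
Read 'b': q1→{q4}, q2→{q0, q7}, q5→{q1, q2}; now {q0, q1, q2, q4, q7}.
Read 'b': q0→∅, q1→{q4}, q2→{q0, q7}, q4→{q1}, q7→∅; now {q0, q1, q4, q7}.
Read 'a': q0→{q2, q6}, q1→{q0, q5, q6}, q4→∅, q7→{q0, q1, q4}; now {q0, q1, q2, q4, q5, q6}.
Read 'a': q0→{q2, q6}, q1→{q0, q5, q6}, q2→∅, q4→∅, q5→{q3, q7}, q6→{q1, q2, q5}; now {q0, q1, q2, q3, q5, q6, q7}.

{q0, q1, q2, q3, q5, q6, q7}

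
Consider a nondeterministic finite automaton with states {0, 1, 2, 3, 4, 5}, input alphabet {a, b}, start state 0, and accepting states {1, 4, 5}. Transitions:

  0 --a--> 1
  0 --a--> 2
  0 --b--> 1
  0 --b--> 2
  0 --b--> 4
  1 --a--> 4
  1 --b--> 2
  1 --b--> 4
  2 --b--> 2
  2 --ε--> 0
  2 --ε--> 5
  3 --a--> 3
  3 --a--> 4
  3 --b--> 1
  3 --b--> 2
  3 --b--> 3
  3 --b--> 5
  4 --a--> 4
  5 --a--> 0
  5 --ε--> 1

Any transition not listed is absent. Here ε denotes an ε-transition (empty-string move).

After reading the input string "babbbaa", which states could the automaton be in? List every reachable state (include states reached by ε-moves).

{0, 1, 2, 4, 5}

Start in {0}.
Read 'b': 0→{1, 2, 4}; union {1, 2, 4}; ε-closure = {0, 1, 2, 4, 5}.
Read 'a': 0→{1, 2}, 1→{4}, 2→∅, 4→{4}, 5→{0}; union {0, 1, 2, 4}; ε-closure = {0, 1, 2, 4, 5}.
Read 'b': 0→{1, 2, 4}, 1→{2, 4}, 2→{2}, 4→∅, 5→∅; union {1, 2, 4}; ε-closure = {0, 1, 2, 4, 5}.
Read 'b': 0→{1, 2, 4}, 1→{2, 4}, 2→{2}, 4→∅, 5→∅; union {1, 2, 4}; ε-closure = {0, 1, 2, 4, 5}.
Read 'b': 0→{1, 2, 4}, 1→{2, 4}, 2→{2}, 4→∅, 5→∅; union {1, 2, 4}; ε-closure = {0, 1, 2, 4, 5}.
Read 'a': 0→{1, 2}, 1→{4}, 2→∅, 4→{4}, 5→{0}; union {0, 1, 2, 4}; ε-closure = {0, 1, 2, 4, 5}.
Read 'a': 0→{1, 2}, 1→{4}, 2→∅, 4→{4}, 5→{0}; union {0, 1, 2, 4}; ε-closure = {0, 1, 2, 4, 5}.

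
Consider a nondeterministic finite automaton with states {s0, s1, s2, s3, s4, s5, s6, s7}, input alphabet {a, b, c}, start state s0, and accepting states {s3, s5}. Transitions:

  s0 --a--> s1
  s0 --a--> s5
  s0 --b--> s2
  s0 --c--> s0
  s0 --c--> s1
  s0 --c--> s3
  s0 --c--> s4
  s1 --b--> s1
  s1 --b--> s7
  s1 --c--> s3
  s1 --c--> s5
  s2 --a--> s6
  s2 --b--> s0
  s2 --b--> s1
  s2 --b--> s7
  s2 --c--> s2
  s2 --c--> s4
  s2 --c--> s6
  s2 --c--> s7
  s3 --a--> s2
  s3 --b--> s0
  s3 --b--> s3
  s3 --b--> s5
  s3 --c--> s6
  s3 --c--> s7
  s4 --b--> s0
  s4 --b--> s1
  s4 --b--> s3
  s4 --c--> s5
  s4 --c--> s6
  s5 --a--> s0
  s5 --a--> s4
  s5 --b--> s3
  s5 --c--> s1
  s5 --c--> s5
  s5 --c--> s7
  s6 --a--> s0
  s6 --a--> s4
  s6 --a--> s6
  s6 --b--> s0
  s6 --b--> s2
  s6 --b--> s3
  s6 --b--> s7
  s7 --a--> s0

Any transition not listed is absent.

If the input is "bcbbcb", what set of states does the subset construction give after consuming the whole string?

{s0, s1, s2, s3, s5, s7}

Start in {s0}.
Read 'b': {s0} → {s2}.
Read 'c': {s2} → {s2, s4, s6, s7}.
Read 'b': {s2, s4, s6, s7} → {s0, s1, s2, s3, s7}.
Read 'b': {s0, s1, s2, s3, s7} → {s0, s1, s2, s3, s5, s7}.
Read 'c': {s0, s1, s2, s3, s5, s7} → {s0, s1, s2, s3, s4, s5, s6, s7}.
Read 'b': {s0, s1, s2, s3, s4, s5, s6, s7} → {s0, s1, s2, s3, s5, s7}.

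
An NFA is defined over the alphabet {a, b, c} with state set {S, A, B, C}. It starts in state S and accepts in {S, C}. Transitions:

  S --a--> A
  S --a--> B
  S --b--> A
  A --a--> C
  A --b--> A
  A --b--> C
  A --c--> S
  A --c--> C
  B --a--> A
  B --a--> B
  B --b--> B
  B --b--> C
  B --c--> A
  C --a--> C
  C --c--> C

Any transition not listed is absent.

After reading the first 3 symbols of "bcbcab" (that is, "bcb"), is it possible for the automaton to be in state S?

No

Start in {S}.
Read 'b': S→{A}; now {A}.
Read 'c': A→{S, C}; now {S, C}.
Read 'b': S→{A}, C→∅; now {A}.
State S is not in {A}.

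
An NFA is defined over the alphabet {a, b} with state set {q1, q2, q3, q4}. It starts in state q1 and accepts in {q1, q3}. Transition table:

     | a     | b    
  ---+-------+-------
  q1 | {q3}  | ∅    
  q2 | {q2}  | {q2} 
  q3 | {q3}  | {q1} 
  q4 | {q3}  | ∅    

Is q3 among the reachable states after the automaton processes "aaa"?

Yes

Start in {q1}.
Read 'a': q1→{q3}; now {q3}.
Read 'a': q3→{q3}; now {q3}.
Read 'a': q3→{q3}; now {q3}.
State q3 is in {q3}.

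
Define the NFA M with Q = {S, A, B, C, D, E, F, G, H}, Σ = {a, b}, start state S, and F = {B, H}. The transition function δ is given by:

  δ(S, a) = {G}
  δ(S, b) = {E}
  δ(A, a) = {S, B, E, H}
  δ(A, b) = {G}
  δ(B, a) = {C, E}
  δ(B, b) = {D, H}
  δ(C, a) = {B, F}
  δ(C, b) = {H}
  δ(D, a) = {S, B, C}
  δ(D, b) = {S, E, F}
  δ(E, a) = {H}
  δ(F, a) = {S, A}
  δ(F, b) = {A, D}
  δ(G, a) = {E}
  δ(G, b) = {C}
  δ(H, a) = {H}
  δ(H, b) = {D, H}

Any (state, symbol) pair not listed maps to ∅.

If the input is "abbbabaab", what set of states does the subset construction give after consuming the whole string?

Start in {S}.
Read 'a': S→{G}; now {G}.
Read 'b': G→{C}; now {C}.
Read 'b': C→{H}; now {H}.
Read 'b': H→{D, H}; now {D, H}.
Read 'a': D→{S, B, C}, H→{H}; now {S, B, C, H}.
Read 'b': S→{E}, B→{D, H}, C→{H}, H→{D, H}; now {D, E, H}.
Read 'a': D→{S, B, C}, E→{H}, H→{H}; now {S, B, C, H}.
Read 'a': S→{G}, B→{C, E}, C→{B, F}, H→{H}; now {B, C, E, F, G, H}.
Read 'b': B→{D, H}, C→{H}, E→∅, F→{A, D}, G→{C}, H→{D, H}; now {A, C, D, H}.

{A, C, D, H}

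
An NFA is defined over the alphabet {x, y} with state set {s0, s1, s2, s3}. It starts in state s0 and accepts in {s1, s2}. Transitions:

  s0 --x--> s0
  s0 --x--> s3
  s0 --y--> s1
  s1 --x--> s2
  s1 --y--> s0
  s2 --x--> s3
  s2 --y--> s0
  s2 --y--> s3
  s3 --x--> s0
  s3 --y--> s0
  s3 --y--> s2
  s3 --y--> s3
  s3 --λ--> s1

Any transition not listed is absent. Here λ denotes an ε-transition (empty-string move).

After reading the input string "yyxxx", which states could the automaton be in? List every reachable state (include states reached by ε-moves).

Start in {s0}.
Read 'y': s0→{s1}; now {s1}.
Read 'y': s1→{s0}; now {s0}.
Read 'x': s0→{s0, s3}; union {s0, s3}; ε-closure = {s0, s1, s3}.
Read 'x': s0→{s0, s3}, s1→{s2}, s3→{s0}; union {s0, s2, s3}; ε-closure = {s0, s1, s2, s3}.
Read 'x': s0→{s0, s3}, s1→{s2}, s2→{s3}, s3→{s0}; union {s0, s2, s3}; ε-closure = {s0, s1, s2, s3}.

{s0, s1, s2, s3}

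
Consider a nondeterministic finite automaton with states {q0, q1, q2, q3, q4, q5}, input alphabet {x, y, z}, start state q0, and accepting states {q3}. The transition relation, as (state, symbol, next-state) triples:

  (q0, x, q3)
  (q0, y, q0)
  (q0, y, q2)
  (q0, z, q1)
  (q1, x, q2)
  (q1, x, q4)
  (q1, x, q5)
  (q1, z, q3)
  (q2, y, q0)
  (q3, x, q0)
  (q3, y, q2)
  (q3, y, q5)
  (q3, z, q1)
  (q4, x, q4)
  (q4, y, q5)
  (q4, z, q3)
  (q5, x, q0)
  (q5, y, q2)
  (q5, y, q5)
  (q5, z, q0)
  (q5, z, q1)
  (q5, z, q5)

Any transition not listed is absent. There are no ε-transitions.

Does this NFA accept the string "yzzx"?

Start in {q0}.
Read 'y': q0→{q0, q2}; now {q0, q2}.
Read 'z': q0→{q1}, q2→∅; now {q1}.
Read 'z': q1→{q3}; now {q3}.
Read 'x': q3→{q0}; now {q0}.
The final set {q0} contains no accepting state.

No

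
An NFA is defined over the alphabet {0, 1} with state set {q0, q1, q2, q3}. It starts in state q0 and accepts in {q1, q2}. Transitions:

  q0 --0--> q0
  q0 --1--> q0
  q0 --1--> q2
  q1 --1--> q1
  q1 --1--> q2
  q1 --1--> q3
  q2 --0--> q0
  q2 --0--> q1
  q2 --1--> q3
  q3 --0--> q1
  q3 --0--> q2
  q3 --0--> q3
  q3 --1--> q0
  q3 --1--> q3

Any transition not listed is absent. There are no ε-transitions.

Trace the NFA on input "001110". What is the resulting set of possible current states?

{q0, q1, q2, q3}

Start in {q0}.
Read '0': {q0} → {q0}.
Read '0': {q0} → {q0}.
Read '1': {q0} → {q0, q2}.
Read '1': {q0, q2} → {q0, q2, q3}.
Read '1': {q0, q2, q3} → {q0, q2, q3}.
Read '0': {q0, q2, q3} → {q0, q1, q2, q3}.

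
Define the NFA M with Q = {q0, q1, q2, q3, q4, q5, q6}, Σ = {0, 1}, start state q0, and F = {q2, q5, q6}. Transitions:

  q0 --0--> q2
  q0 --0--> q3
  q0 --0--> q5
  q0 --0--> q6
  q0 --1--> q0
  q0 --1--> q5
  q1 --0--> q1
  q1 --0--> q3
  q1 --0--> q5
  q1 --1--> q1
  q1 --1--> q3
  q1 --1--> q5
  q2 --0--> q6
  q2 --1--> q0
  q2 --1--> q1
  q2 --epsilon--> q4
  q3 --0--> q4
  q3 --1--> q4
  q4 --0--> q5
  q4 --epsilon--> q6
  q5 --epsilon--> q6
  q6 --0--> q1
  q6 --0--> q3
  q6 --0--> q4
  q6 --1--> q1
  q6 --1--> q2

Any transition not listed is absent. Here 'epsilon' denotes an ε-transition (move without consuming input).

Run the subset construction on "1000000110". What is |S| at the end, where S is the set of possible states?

Start in {q0}.
Read '1': {q0} → {q0, q5, q6}.
Read '0': {q0, q5, q6} → {q1, q2, q3, q4, q5, q6}.
Read '0': {q1, q2, q3, q4, q5, q6} → {q1, q3, q4, q5, q6}.
Read '0': {q1, q3, q4, q5, q6} → {q1, q3, q4, q5, q6}.
Read '0': {q1, q3, q4, q5, q6} → {q1, q3, q4, q5, q6}.
Read '0': {q1, q3, q4, q5, q6} → {q1, q3, q4, q5, q6}.
Read '0': {q1, q3, q4, q5, q6} → {q1, q3, q4, q5, q6}.
Read '1': {q1, q3, q4, q5, q6} → {q1, q2, q3, q4, q5, q6}.
Read '1': {q1, q2, q3, q4, q5, q6} → {q0, q1, q2, q3, q4, q5, q6}.
Read '0': {q0, q1, q2, q3, q4, q5, q6} → {q1, q2, q3, q4, q5, q6}.
That set has 6 states.

6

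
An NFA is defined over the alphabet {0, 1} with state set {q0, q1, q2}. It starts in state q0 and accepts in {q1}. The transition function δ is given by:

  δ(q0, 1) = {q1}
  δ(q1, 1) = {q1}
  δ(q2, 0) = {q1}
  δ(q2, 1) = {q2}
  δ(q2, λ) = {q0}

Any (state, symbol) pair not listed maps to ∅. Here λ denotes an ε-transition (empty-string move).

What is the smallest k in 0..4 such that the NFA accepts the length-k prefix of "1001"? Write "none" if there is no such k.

1

Start in {q0}.
Read '1': q0→{q1}; now {q1}.
None of the earlier sets intersect F, but {q1} does.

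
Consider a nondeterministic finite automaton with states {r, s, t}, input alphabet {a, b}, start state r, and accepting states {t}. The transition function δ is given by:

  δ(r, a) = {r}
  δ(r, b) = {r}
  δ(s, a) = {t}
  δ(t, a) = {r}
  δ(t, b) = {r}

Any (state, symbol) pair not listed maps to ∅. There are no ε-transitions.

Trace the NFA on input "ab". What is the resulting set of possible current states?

{r}

Start in {r}.
Read 'a': r→{r}; now {r}.
Read 'b': r→{r}; now {r}.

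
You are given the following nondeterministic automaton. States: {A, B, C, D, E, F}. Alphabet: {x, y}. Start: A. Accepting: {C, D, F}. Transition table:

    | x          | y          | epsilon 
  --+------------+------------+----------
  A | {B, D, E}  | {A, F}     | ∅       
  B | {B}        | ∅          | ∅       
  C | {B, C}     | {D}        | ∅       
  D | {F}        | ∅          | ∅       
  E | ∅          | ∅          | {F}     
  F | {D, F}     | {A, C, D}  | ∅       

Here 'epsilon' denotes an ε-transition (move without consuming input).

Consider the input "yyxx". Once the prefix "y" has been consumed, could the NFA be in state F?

Start in {A}.
Read 'y': {A} → {A, F}.
State F is in {A, F}.

Yes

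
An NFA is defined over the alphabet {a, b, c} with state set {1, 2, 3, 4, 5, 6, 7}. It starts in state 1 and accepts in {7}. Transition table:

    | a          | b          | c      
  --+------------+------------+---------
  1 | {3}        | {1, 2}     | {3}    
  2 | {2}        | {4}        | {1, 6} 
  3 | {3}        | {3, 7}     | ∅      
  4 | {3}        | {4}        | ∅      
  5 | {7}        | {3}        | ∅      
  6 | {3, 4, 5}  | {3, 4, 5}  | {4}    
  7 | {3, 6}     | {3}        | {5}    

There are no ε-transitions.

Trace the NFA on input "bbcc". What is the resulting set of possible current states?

Start in {1}.
Read 'b': {1} → {1, 2}.
Read 'b': {1, 2} → {1, 2, 4}.
Read 'c': {1, 2, 4} → {1, 3, 6}.
Read 'c': {1, 3, 6} → {3, 4}.

{3, 4}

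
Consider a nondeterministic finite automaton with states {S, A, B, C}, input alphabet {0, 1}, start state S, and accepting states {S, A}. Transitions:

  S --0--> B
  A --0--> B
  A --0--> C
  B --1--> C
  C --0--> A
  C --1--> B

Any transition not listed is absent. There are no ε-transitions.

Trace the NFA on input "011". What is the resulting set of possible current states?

{B}

Start in {S}.
Read '0': S→{B}; now {B}.
Read '1': B→{C}; now {C}.
Read '1': C→{B}; now {B}.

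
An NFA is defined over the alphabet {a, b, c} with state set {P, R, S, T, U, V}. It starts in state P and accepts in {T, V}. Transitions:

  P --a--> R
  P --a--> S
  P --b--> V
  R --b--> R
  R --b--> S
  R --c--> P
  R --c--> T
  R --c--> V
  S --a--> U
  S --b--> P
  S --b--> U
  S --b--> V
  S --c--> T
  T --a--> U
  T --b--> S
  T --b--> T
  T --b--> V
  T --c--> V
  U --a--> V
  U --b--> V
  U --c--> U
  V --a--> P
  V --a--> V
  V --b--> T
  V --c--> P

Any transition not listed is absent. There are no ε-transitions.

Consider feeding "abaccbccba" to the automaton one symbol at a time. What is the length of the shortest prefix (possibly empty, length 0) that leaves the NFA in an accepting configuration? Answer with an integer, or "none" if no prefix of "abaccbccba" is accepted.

Start in {P}.
Read 'a': {P} → {R, S}.
Read 'b': {R, S} → {P, R, S, U, V}.
None of the earlier sets intersect F, but {P, R, S, U, V} does.

2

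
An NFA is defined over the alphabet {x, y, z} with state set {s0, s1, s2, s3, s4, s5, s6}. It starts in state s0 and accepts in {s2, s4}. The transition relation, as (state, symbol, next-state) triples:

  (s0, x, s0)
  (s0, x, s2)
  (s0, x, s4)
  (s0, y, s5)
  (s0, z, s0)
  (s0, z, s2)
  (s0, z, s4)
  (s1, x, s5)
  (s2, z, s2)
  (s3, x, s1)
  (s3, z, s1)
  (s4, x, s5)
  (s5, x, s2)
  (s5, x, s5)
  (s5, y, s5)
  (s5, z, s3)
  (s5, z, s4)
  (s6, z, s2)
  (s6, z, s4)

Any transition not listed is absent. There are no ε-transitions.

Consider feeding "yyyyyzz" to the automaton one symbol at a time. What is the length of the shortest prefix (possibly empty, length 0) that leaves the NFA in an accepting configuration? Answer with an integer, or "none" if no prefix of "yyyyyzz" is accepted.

6

Start in {s0}.
Read 'y': {s0} → {s5}.
Read 'y': {s5} → {s5}.
Read 'y': {s5} → {s5}.
Read 'y': {s5} → {s5}.
Read 'y': {s5} → {s5}.
Read 'z': {s5} → {s3, s4}.
None of the earlier sets intersect F, but {s3, s4} does.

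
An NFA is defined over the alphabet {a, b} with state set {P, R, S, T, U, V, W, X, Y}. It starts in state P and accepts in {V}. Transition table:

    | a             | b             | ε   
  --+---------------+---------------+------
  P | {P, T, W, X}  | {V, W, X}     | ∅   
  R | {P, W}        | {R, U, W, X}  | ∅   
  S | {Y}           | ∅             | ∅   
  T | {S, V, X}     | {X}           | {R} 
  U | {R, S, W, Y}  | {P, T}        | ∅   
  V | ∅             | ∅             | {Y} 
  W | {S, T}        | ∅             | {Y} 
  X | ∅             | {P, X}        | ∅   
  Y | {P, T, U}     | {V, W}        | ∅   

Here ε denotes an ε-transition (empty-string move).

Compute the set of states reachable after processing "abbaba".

Start in {P}.
Read 'a': P→{P, T, W, X}; union {P, T, W, X}; ε-closure = {P, R, T, W, X, Y}.
Read 'b': P→{V, W, X}, R→{R, U, W, X}, T→{X}, W→∅, X→{P, X}, Y→{V, W}; union {P, R, U, V, W, X}; ε-closure = {P, R, U, V, W, X, Y}.
Read 'b': P→{V, W, X}, R→{R, U, W, X}, U→{P, T}, V→∅, W→∅, X→{P, X}, Y→{V, W}; union {P, R, T, U, V, W, X}; ε-closure = {P, R, T, U, V, W, X, Y}.
Read 'a': P→{P, T, W, X}, R→{P, W}, T→{S, V, X}, U→{R, S, W, Y}, V→∅, W→{S, T}, X→∅, Y→{P, T, U}; now {P, R, S, T, U, V, W, X, Y}.
Read 'b': P→{V, W, X}, R→{R, U, W, X}, S→∅, T→{X}, U→{P, T}, V→∅, W→∅, X→{P, X}, Y→{V, W}; union {P, R, T, U, V, W, X}; ε-closure = {P, R, T, U, V, W, X, Y}.
Read 'a': P→{P, T, W, X}, R→{P, W}, T→{S, V, X}, U→{R, S, W, Y}, V→∅, W→{S, T}, X→∅, Y→{P, T, U}; now {P, R, S, T, U, V, W, X, Y}.

{P, R, S, T, U, V, W, X, Y}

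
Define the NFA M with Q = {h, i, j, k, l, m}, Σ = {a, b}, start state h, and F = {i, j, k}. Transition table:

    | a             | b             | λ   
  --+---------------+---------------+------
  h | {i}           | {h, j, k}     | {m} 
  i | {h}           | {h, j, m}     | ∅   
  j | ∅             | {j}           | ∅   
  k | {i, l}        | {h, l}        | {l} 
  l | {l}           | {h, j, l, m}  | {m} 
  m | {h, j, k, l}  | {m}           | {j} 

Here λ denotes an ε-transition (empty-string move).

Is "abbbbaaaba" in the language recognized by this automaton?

Yes

Start: ε-closure({h}) = {h, j, m}.
Read 'a': h→{i}, j→∅, m→{h, j, k, l}; union {h, i, j, k, l}; ε-closure = {h, i, j, k, l, m}.
Read 'b': h→{h, j, k}, i→{h, j, m}, j→{j}, k→{h, l}, l→{h, j, l, m}, m→{m}; now {h, j, k, l, m}.
Read 'b': h→{h, j, k}, j→{j}, k→{h, l}, l→{h, j, l, m}, m→{m}; now {h, j, k, l, m}.
Read 'b': h→{h, j, k}, j→{j}, k→{h, l}, l→{h, j, l, m}, m→{m}; now {h, j, k, l, m}.
Read 'b': h→{h, j, k}, j→{j}, k→{h, l}, l→{h, j, l, m}, m→{m}; now {h, j, k, l, m}.
Read 'a': h→{i}, j→∅, k→{i, l}, l→{l}, m→{h, j, k, l}; union {h, i, j, k, l}; ε-closure = {h, i, j, k, l, m}.
Read 'a': h→{i}, i→{h}, j→∅, k→{i, l}, l→{l}, m→{h, j, k, l}; union {h, i, j, k, l}; ε-closure = {h, i, j, k, l, m}.
Read 'a': h→{i}, i→{h}, j→∅, k→{i, l}, l→{l}, m→{h, j, k, l}; union {h, i, j, k, l}; ε-closure = {h, i, j, k, l, m}.
Read 'b': h→{h, j, k}, i→{h, j, m}, j→{j}, k→{h, l}, l→{h, j, l, m}, m→{m}; now {h, j, k, l, m}.
Read 'a': h→{i}, j→∅, k→{i, l}, l→{l}, m→{h, j, k, l}; union {h, i, j, k, l}; ε-closure = {h, i, j, k, l, m}.
The final set {h, i, j, k, l, m} contains the accepting states i, j, k.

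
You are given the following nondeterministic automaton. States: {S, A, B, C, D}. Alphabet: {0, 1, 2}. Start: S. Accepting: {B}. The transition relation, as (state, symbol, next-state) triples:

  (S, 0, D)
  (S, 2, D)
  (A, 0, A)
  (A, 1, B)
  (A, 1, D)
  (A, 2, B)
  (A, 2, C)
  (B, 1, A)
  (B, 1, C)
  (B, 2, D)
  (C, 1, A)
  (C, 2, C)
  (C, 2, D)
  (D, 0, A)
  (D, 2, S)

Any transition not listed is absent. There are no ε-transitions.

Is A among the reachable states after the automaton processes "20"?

Start in {S}.
Read '2': S→{D}; now {D}.
Read '0': D→{A}; now {A}.
State A is in {A}.

Yes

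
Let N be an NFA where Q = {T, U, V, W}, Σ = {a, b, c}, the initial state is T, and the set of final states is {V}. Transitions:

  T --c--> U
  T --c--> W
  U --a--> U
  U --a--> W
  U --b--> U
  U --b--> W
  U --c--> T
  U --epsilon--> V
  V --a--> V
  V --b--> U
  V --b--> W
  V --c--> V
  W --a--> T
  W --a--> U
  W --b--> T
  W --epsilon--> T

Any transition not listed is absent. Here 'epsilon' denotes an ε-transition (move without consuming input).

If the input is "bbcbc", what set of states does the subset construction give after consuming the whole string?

∅

Start in {T}.
Read 'b': {T} → ∅.
The set is empty and remains empty for the remaining 4 symbols.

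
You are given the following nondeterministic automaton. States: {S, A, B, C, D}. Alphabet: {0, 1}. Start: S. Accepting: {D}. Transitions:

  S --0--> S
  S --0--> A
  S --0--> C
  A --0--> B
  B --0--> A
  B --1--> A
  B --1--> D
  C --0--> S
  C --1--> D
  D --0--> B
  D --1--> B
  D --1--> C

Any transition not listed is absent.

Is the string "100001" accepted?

Start in {S}.
Read '1': S→∅; now ∅.
The set is empty and remains empty for the remaining 5 symbols.
The final set ∅ contains no accepting state.

No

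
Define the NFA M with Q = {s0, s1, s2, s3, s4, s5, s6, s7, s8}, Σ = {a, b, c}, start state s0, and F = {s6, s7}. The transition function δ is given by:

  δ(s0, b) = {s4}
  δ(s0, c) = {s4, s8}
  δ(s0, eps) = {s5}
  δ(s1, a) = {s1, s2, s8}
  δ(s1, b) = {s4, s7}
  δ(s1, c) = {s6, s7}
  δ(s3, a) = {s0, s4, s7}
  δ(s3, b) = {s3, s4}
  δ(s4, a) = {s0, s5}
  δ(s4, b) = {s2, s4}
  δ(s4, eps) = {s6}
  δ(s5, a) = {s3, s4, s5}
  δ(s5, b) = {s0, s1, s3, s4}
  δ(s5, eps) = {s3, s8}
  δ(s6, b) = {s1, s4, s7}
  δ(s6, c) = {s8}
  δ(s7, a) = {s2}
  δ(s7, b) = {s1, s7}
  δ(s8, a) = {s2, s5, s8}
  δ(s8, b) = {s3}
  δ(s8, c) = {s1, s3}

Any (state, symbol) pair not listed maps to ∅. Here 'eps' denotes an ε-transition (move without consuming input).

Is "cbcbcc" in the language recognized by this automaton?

No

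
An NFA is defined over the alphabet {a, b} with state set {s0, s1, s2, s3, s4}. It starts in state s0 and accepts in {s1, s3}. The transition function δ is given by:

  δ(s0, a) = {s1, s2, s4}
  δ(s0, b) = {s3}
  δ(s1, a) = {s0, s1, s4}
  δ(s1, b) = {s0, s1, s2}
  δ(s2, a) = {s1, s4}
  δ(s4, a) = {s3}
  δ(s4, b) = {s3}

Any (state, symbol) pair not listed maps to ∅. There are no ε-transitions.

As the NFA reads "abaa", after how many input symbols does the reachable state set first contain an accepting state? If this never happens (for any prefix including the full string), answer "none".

Start in {s0}.
Read 'a': {s0} → {s1, s2, s4}.
None of the earlier sets intersect F, but {s1, s2, s4} does.

1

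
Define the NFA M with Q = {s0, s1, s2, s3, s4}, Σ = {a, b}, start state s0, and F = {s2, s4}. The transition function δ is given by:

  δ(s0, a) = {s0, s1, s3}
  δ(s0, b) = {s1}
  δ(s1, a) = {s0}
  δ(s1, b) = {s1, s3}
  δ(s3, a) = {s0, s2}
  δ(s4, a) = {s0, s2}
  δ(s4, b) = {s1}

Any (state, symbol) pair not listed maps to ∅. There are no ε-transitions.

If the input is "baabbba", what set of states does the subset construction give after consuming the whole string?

{s0, s2}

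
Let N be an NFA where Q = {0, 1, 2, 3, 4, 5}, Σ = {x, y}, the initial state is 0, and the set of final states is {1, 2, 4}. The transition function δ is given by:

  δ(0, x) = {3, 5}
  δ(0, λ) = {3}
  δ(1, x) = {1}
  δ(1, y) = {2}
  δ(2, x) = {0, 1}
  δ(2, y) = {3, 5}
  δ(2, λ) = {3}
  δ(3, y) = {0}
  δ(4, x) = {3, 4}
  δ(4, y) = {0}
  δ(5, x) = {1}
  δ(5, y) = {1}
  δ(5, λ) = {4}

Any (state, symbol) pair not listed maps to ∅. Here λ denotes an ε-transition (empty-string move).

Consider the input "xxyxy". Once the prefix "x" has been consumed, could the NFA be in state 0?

No

Start: ε-closure({0}) = {0, 3}.
Read 'x': {0, 3} → {3, 4, 5}.
State 0 is not in {3, 4, 5}.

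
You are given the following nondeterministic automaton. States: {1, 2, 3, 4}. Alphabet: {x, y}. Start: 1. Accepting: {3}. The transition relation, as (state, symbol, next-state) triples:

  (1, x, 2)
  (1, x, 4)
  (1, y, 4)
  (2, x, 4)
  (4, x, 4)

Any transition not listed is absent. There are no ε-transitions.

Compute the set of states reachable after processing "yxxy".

Start in {1}.
Read 'y': {1} → {4}.
Read 'x': {4} → {4}.
Read 'x': {4} → {4}.
Read 'y': {4} → ∅.

∅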